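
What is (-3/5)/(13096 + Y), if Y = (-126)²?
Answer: -3/144860 ≈ -2.0710e-5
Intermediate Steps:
Y = 15876
(-3/5)/(13096 + Y) = (-3/5)/(13096 + 15876) = -3*⅕/28972 = -⅗*1/28972 = -3/144860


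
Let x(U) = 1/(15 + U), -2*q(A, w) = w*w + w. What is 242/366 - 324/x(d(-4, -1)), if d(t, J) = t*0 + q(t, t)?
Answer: -533507/183 ≈ -2915.3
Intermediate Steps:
q(A, w) = -w/2 - w²/2 (q(A, w) = -(w*w + w)/2 = -(w² + w)/2 = -(w + w²)/2 = -w/2 - w²/2)
d(t, J) = -t*(1 + t)/2 (d(t, J) = t*0 - t*(1 + t)/2 = 0 - t*(1 + t)/2 = -t*(1 + t)/2)
242/366 - 324/x(d(-4, -1)) = 242/366 - 324/(1/(15 - ½*(-4)*(1 - 4))) = 242*(1/366) - 324/(1/(15 - ½*(-4)*(-3))) = 121/183 - 324/(1/(15 - 6)) = 121/183 - 324/(1/9) = 121/183 - 324/⅑ = 121/183 - 324*9 = 121/183 - 2916 = -533507/183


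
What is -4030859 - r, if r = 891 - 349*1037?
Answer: -3669837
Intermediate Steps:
r = -361022 (r = 891 - 361913 = -361022)
-4030859 - r = -4030859 - 1*(-361022) = -4030859 + 361022 = -3669837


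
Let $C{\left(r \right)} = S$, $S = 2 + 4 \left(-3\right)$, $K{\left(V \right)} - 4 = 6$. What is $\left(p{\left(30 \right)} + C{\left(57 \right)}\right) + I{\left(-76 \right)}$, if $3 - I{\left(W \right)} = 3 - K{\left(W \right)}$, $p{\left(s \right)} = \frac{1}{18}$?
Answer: $\frac{1}{18} \approx 0.055556$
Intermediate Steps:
$K{\left(V \right)} = 10$ ($K{\left(V \right)} = 4 + 6 = 10$)
$p{\left(s \right)} = \frac{1}{18}$
$I{\left(W \right)} = 10$ ($I{\left(W \right)} = 3 - \left(3 - 10\right) = 3 - -7 = 3 + 7 = 10$)
$S = -10$ ($S = 2 - 12 = -10$)
$C{\left(r \right)} = -10$
$\left(p{\left(30 \right)} + C{\left(57 \right)}\right) + I{\left(-76 \right)} = \left(\frac{1}{18} - 10\right) + 10 = - \frac{179}{18} + 10 = \frac{1}{18}$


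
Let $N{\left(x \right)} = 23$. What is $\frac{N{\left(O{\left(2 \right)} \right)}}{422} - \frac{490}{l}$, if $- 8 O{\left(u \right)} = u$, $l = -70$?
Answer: $\frac{2977}{422} \approx 7.0545$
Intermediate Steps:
$O{\left(u \right)} = - \frac{u}{8}$
$\frac{N{\left(O{\left(2 \right)} \right)}}{422} - \frac{490}{l} = \frac{23}{422} - \frac{490}{-70} = 23 \cdot \frac{1}{422} - -7 = \frac{23}{422} + 7 = \frac{2977}{422}$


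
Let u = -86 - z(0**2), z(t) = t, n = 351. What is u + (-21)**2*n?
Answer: 154705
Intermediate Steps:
u = -86 (u = -86 - 1*0**2 = -86 - 1*0 = -86 + 0 = -86)
u + (-21)**2*n = -86 + (-21)**2*351 = -86 + 441*351 = -86 + 154791 = 154705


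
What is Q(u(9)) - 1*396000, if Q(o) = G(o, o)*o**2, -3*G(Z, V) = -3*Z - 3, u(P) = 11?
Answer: -394548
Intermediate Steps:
G(Z, V) = 1 + Z (G(Z, V) = -(-3*Z - 3)/3 = -(-3 - 3*Z)/3 = 1 + Z)
Q(o) = o**2*(1 + o) (Q(o) = (1 + o)*o**2 = o**2*(1 + o))
Q(u(9)) - 1*396000 = 11**2*(1 + 11) - 1*396000 = 121*12 - 396000 = 1452 - 396000 = -394548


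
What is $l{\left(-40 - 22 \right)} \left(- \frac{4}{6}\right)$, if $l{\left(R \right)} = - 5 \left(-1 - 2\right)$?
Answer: $-10$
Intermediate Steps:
$l{\left(R \right)} = 15$ ($l{\left(R \right)} = \left(-5\right) \left(-3\right) = 15$)
$l{\left(-40 - 22 \right)} \left(- \frac{4}{6}\right) = 15 \left(- \frac{4}{6}\right) = 15 \left(\left(-4\right) \frac{1}{6}\right) = 15 \left(- \frac{2}{3}\right) = -10$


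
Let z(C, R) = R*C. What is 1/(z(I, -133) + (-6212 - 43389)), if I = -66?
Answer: -1/40823 ≈ -2.4496e-5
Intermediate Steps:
z(C, R) = C*R
1/(z(I, -133) + (-6212 - 43389)) = 1/(-66*(-133) + (-6212 - 43389)) = 1/(8778 - 49601) = 1/(-40823) = -1/40823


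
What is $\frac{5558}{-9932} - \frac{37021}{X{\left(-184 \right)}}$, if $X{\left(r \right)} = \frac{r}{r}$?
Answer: $- \frac{183849065}{4966} \approx -37022.0$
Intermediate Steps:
$X{\left(r \right)} = 1$
$\frac{5558}{-9932} - \frac{37021}{X{\left(-184 \right)}} = \frac{5558}{-9932} - \frac{37021}{1} = 5558 \left(- \frac{1}{9932}\right) - 37021 = - \frac{2779}{4966} - 37021 = - \frac{183849065}{4966}$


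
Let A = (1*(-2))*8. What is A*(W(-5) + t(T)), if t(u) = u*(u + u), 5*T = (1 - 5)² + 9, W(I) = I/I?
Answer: -816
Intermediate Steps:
W(I) = 1
A = -16 (A = -2*8 = -16)
T = 5 (T = ((1 - 5)² + 9)/5 = ((-4)² + 9)/5 = (16 + 9)/5 = (⅕)*25 = 5)
t(u) = 2*u² (t(u) = u*(2*u) = 2*u²)
A*(W(-5) + t(T)) = -16*(1 + 2*5²) = -16*(1 + 2*25) = -16*(1 + 50) = -16*51 = -816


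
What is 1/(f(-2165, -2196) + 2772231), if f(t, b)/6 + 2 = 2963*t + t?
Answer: -1/35730141 ≈ -2.7988e-8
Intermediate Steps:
f(t, b) = -12 + 17784*t (f(t, b) = -12 + 6*(2963*t + t) = -12 + 6*(2964*t) = -12 + 17784*t)
1/(f(-2165, -2196) + 2772231) = 1/((-12 + 17784*(-2165)) + 2772231) = 1/((-12 - 38502360) + 2772231) = 1/(-38502372 + 2772231) = 1/(-35730141) = -1/35730141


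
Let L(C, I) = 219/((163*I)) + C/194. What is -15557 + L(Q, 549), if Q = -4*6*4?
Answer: -45014250752/2893413 ≈ -15558.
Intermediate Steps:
Q = -96 (Q = -24*4 = -96)
L(C, I) = C/194 + 219/(163*I) (L(C, I) = 219*(1/(163*I)) + C*(1/194) = 219/(163*I) + C/194 = C/194 + 219/(163*I))
-15557 + L(Q, 549) = -15557 + ((1/194)*(-96) + (219/163)/549) = -15557 + (-48/97 + (219/163)*(1/549)) = -15557 + (-48/97 + 73/29829) = -15557 - 1424711/2893413 = -45014250752/2893413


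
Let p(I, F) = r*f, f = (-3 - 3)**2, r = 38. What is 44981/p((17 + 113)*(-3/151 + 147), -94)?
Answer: 44981/1368 ≈ 32.881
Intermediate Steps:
f = 36 (f = (-6)**2 = 36)
p(I, F) = 1368 (p(I, F) = 38*36 = 1368)
44981/p((17 + 113)*(-3/151 + 147), -94) = 44981/1368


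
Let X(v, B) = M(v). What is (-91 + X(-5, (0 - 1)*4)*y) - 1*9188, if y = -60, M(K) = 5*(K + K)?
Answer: -6279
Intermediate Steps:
M(K) = 10*K (M(K) = 5*(2*K) = 10*K)
X(v, B) = 10*v
(-91 + X(-5, (0 - 1)*4)*y) - 1*9188 = (-91 + (10*(-5))*(-60)) - 1*9188 = (-91 - 50*(-60)) - 9188 = (-91 + 3000) - 9188 = 2909 - 9188 = -6279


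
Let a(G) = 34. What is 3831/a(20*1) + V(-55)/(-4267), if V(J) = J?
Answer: 961691/8534 ≈ 112.69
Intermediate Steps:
3831/a(20*1) + V(-55)/(-4267) = 3831/34 - 55/(-4267) = 3831*(1/34) - 55*(-1/4267) = 3831/34 + 55/4267 = 961691/8534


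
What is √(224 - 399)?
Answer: 5*I*√7 ≈ 13.229*I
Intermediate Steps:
√(224 - 399) = √(-175) = 5*I*√7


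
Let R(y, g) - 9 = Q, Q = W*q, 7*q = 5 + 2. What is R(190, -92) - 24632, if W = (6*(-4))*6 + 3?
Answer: -24764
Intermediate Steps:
q = 1 (q = (5 + 2)/7 = (1/7)*7 = 1)
W = -141 (W = -24*6 + 3 = -144 + 3 = -141)
Q = -141 (Q = -141*1 = -141)
R(y, g) = -132 (R(y, g) = 9 - 141 = -132)
R(190, -92) - 24632 = -132 - 24632 = -24764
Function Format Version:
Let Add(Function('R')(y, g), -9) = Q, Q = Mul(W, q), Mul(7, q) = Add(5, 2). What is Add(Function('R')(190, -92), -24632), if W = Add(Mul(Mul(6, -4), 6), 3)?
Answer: -24764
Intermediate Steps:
q = 1 (q = Mul(Rational(1, 7), Add(5, 2)) = Mul(Rational(1, 7), 7) = 1)
W = -141 (W = Add(Mul(-24, 6), 3) = Add(-144, 3) = -141)
Q = -141 (Q = Mul(-141, 1) = -141)
Function('R')(y, g) = -132 (Function('R')(y, g) = Add(9, -141) = -132)
Add(Function('R')(190, -92), -24632) = Add(-132, -24632) = -24764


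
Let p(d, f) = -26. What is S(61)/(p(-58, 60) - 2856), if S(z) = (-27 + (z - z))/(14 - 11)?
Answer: 9/2882 ≈ 0.0031228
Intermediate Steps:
S(z) = -9 (S(z) = (-27 + 0)/3 = -27*⅓ = -9)
S(61)/(p(-58, 60) - 2856) = -9/(-26 - 2856) = -9/(-2882) = -9*(-1/2882) = 9/2882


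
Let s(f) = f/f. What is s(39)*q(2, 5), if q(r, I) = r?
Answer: 2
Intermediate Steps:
s(f) = 1
s(39)*q(2, 5) = 1*2 = 2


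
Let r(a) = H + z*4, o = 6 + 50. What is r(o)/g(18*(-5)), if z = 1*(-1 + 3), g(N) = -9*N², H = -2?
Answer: -1/12150 ≈ -8.2304e-5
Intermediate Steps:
z = 2 (z = 1*2 = 2)
o = 56
r(a) = 6 (r(a) = -2 + 2*4 = -2 + 8 = 6)
r(o)/g(18*(-5)) = 6/((-9*(18*(-5))²)) = 6/((-9*(-90)²)) = 6/((-9*8100)) = 6/(-72900) = 6*(-1/72900) = -1/12150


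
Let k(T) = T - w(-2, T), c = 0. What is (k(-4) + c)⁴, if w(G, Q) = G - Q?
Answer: 1296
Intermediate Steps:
k(T) = 2 + 2*T (k(T) = T - (-2 - T) = T + (2 + T) = 2 + 2*T)
(k(-4) + c)⁴ = ((2 + 2*(-4)) + 0)⁴ = ((2 - 8) + 0)⁴ = (-6 + 0)⁴ = (-6)⁴ = 1296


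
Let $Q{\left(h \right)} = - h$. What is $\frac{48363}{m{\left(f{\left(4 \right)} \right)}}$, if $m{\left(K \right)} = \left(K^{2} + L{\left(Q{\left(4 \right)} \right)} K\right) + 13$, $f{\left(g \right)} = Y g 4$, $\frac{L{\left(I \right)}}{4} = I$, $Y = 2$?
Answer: $\frac{2303}{25} \approx 92.12$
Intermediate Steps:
$L{\left(I \right)} = 4 I$
$f{\left(g \right)} = 8 g$ ($f{\left(g \right)} = 2 g 4 = 8 g$)
$m{\left(K \right)} = 13 + K^{2} - 16 K$ ($m{\left(K \right)} = \left(K^{2} + 4 \left(\left(-1\right) 4\right) K\right) + 13 = \left(K^{2} + 4 \left(-4\right) K\right) + 13 = \left(K^{2} - 16 K\right) + 13 = 13 + K^{2} - 16 K$)
$\frac{48363}{m{\left(f{\left(4 \right)} \right)}} = \frac{48363}{13 + \left(8 \cdot 4\right)^{2} - 16 \cdot 8 \cdot 4} = \frac{48363}{13 + 32^{2} - 512} = \frac{48363}{13 + 1024 - 512} = \frac{48363}{525} = 48363 \cdot \frac{1}{525} = \frac{2303}{25}$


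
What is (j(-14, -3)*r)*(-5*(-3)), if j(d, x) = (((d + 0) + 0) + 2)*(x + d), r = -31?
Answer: -94860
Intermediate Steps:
j(d, x) = (2 + d)*(d + x) (j(d, x) = ((d + 0) + 2)*(d + x) = (d + 2)*(d + x) = (2 + d)*(d + x))
(j(-14, -3)*r)*(-5*(-3)) = (((-14)² + 2*(-14) + 2*(-3) - 14*(-3))*(-31))*(-5*(-3)) = ((196 - 28 - 6 + 42)*(-31))*15 = (204*(-31))*15 = -6324*15 = -94860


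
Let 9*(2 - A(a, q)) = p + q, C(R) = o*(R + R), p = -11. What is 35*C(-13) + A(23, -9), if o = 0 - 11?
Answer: 90128/9 ≈ 10014.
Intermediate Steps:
o = -11
C(R) = -22*R (C(R) = -11*(R + R) = -22*R)
A(a, q) = 29/9 - q/9 (A(a, q) = 2 - (-11 + q)/9 = 2 + (11/9 - q/9) = 29/9 - q/9)
35*C(-13) + A(23, -9) = 35*(-22*(-13)) + (29/9 - ⅑*(-9)) = 35*286 + (29/9 + 1) = 10010 + 38/9 = 90128/9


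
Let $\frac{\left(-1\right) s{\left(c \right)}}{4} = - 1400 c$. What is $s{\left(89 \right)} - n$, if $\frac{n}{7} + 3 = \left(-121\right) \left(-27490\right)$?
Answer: $-22785609$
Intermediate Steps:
$s{\left(c \right)} = 5600 c$ ($s{\left(c \right)} = - 4 \left(- 1400 c\right) = 5600 c$)
$n = 23284009$ ($n = -21 + 7 \left(\left(-121\right) \left(-27490\right)\right) = -21 + 7 \cdot 3326290 = -21 + 23284030 = 23284009$)
$s{\left(89 \right)} - n = 5600 \cdot 89 - 23284009 = 498400 - 23284009 = -22785609$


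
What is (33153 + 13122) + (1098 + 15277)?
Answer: 62650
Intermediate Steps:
(33153 + 13122) + (1098 + 15277) = 46275 + 16375 = 62650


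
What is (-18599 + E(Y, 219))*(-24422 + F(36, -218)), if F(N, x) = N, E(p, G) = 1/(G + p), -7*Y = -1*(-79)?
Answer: 329734555227/727 ≈ 4.5356e+8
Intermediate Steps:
Y = -79/7 (Y = -(-1)*(-79)/7 = -1/7*79 = -79/7 ≈ -11.286)
(-18599 + E(Y, 219))*(-24422 + F(36, -218)) = (-18599 + 1/(219 - 79/7))*(-24422 + 36) = (-18599 + 1/(1454/7))*(-24386) = (-18599 + 7/1454)*(-24386) = -27042939/1454*(-24386) = 329734555227/727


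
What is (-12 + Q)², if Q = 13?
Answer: 1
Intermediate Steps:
(-12 + Q)² = (-12 + 13)² = 1² = 1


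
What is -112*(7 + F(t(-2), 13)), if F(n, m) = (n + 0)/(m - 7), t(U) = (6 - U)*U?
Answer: -1456/3 ≈ -485.33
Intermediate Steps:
t(U) = U*(6 - U)
F(n, m) = n/(-7 + m)
-112*(7 + F(t(-2), 13)) = -112*(7 + (-2*(6 - 1*(-2)))/(-7 + 13)) = -112*(7 - 2*(6 + 2)/6) = -112*(7 - 2*8*(1/6)) = -112*(7 - 16*1/6) = -112*(7 - 8/3) = -112*13/3 = -1456/3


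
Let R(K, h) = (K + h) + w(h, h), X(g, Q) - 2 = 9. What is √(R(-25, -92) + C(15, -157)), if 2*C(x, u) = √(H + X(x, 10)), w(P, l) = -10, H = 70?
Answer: 7*I*√10/2 ≈ 11.068*I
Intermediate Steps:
X(g, Q) = 11 (X(g, Q) = 2 + 9 = 11)
C(x, u) = 9/2 (C(x, u) = √(70 + 11)/2 = √81/2 = (½)*9 = 9/2)
R(K, h) = -10 + K + h (R(K, h) = (K + h) - 10 = -10 + K + h)
√(R(-25, -92) + C(15, -157)) = √((-10 - 25 - 92) + 9/2) = √(-127 + 9/2) = √(-245/2) = 7*I*√10/2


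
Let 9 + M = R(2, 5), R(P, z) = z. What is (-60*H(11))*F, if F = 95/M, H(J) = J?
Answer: 15675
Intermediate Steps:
M = -4 (M = -9 + 5 = -4)
F = -95/4 (F = 95/(-4) = 95*(-¼) = -95/4 ≈ -23.750)
(-60*H(11))*F = -60*11*(-95/4) = -660*(-95/4) = 15675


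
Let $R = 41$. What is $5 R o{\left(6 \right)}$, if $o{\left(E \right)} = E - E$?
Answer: $0$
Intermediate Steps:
$o{\left(E \right)} = 0$
$5 R o{\left(6 \right)} = 5 \cdot 41 \cdot 0 = 205 \cdot 0 = 0$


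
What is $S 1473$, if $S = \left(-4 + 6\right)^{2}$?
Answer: $5892$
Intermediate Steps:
$S = 4$ ($S = 2^{2} = 4$)
$S 1473 = 4 \cdot 1473 = 5892$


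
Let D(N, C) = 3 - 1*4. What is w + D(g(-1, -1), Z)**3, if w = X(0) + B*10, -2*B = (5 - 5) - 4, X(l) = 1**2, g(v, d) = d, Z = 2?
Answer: 20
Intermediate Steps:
X(l) = 1
D(N, C) = -1 (D(N, C) = 3 - 4 = -1)
B = 2 (B = -((5 - 5) - 4)/2 = -(0 - 4)/2 = -1/2*(-4) = 2)
w = 21 (w = 1 + 2*10 = 1 + 20 = 21)
w + D(g(-1, -1), Z)**3 = 21 + (-1)**3 = 21 - 1 = 20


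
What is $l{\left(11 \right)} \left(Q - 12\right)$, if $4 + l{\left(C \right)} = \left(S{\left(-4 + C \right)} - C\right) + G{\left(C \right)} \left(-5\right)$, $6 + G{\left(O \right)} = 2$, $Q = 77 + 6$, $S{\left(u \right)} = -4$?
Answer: $71$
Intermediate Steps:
$Q = 83$
$G{\left(O \right)} = -4$ ($G{\left(O \right)} = -6 + 2 = -4$)
$l{\left(C \right)} = 12 - C$ ($l{\left(C \right)} = -4 - \left(-16 + C\right) = 12 - C$)
$l{\left(11 \right)} \left(Q - 12\right) = \left(12 - 11\right) \left(83 - 12\right) = \left(12 - 11\right) 71 = 1 \cdot 71 = 71$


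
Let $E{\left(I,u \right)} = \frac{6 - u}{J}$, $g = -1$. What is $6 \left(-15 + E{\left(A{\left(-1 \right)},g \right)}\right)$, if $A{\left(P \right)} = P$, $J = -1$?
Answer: $-132$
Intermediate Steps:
$E{\left(I,u \right)} = -6 + u$ ($E{\left(I,u \right)} = \frac{6 - u}{-1} = \left(6 - u\right) \left(-1\right) = -6 + u$)
$6 \left(-15 + E{\left(A{\left(-1 \right)},g \right)}\right) = 6 \left(-15 - 7\right) = 6 \left(-22\right) = -132$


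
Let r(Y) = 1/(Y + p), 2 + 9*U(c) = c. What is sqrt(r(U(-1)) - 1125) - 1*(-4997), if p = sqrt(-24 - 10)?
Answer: 4997 + sqrt(3)*sqrt((376 - 1125*I*sqrt(34))/(-1 + 3*I*sqrt(34))) ≈ 4997.0 - 33.541*I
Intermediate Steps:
U(c) = -2/9 + c/9
p = I*sqrt(34) (p = sqrt(-34) = I*sqrt(34) ≈ 5.8309*I)
r(Y) = 1/(Y + I*sqrt(34))
sqrt(r(U(-1)) - 1125) - 1*(-4997) = sqrt(1/((-2/9 + (1/9)*(-1)) + I*sqrt(34)) - 1125) - 1*(-4997) = sqrt(1/((-2/9 - 1/9) + I*sqrt(34)) - 1125) + 4997 = sqrt(1/(-1/3 + I*sqrt(34)) - 1125) + 4997 = sqrt(-1125 + 1/(-1/3 + I*sqrt(34))) + 4997 = 4997 + sqrt(-1125 + 1/(-1/3 + I*sqrt(34)))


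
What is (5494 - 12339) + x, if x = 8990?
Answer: 2145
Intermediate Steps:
(5494 - 12339) + x = (5494 - 12339) + 8990 = -6845 + 8990 = 2145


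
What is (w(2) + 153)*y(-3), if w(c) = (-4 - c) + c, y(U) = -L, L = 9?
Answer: -1341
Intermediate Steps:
y(U) = -9 (y(U) = -1*9 = -9)
w(c) = -4
(w(2) + 153)*y(-3) = (-4 + 153)*(-9) = 149*(-9) = -1341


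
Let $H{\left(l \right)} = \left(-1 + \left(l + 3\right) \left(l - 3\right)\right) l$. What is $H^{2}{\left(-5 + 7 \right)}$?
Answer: $144$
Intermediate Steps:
$H{\left(l \right)} = l \left(-1 + \left(-3 + l\right) \left(3 + l\right)\right)$ ($H{\left(l \right)} = \left(-1 + \left(3 + l\right) \left(-3 + l\right)\right) l = \left(-1 + \left(-3 + l\right) \left(3 + l\right)\right) l = l \left(-1 + \left(-3 + l\right) \left(3 + l\right)\right)$)
$H^{2}{\left(-5 + 7 \right)} = \left(\left(-5 + 7\right) \left(-10 + \left(-5 + 7\right)^{2}\right)\right)^{2} = \left(2 \left(-10 + 2^{2}\right)\right)^{2} = \left(2 \left(-10 + 4\right)\right)^{2} = \left(2 \left(-6\right)\right)^{2} = \left(-12\right)^{2} = 144$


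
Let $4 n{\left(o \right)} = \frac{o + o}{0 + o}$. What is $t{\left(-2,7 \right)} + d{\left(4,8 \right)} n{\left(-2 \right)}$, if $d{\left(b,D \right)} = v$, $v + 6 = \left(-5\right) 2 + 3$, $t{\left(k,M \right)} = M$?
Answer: $\frac{1}{2} \approx 0.5$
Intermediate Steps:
$v = -13$ ($v = -6 + \left(\left(-5\right) 2 + 3\right) = -6 + \left(-10 + 3\right) = -6 - 7 = -13$)
$n{\left(o \right)} = \frac{1}{2}$ ($n{\left(o \right)} = \frac{\left(o + o\right) \frac{1}{0 + o}}{4} = \frac{2 o \frac{1}{o}}{4} = \frac{1}{4} \cdot 2 = \frac{1}{2}$)
$d{\left(b,D \right)} = -13$
$t{\left(-2,7 \right)} + d{\left(4,8 \right)} n{\left(-2 \right)} = 7 - \frac{13}{2} = \frac{1}{2}$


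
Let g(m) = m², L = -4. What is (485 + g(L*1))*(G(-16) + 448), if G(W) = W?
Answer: 216432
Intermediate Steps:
(485 + g(L*1))*(G(-16) + 448) = (485 + (-4*1)²)*(-16 + 448) = (485 + (-4)²)*432 = (485 + 16)*432 = 501*432 = 216432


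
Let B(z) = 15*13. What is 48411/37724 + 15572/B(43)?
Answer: 596878273/7356180 ≈ 81.140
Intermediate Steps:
B(z) = 195
48411/37724 + 15572/B(43) = 48411/37724 + 15572/195 = 596878273/7356180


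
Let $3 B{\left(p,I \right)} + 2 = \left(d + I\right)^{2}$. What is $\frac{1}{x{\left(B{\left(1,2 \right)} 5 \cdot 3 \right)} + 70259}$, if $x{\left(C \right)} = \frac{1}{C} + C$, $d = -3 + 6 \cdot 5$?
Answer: $\frac{4195}{312334531} \approx 1.3431 \cdot 10^{-5}$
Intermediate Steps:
$d = 27$ ($d = -3 + 30 = 27$)
$B{\left(p,I \right)} = - \frac{2}{3} + \frac{\left(27 + I\right)^{2}}{3}$
$x{\left(C \right)} = C + \frac{1}{C}$
$\frac{1}{x{\left(B{\left(1,2 \right)} 5 \cdot 3 \right)} + 70259} = \frac{1}{\left(\left(- \frac{2}{3} + \frac{\left(27 + 2\right)^{2}}{3}\right) 5 \cdot 3 + \frac{1}{\left(- \frac{2}{3} + \frac{\left(27 + 2\right)^{2}}{3}\right) 5 \cdot 3}\right) + 70259} = \frac{1}{\left(\left(- \frac{2}{3} + \frac{29^{2}}{3}\right) 5 \cdot 3 + \frac{1}{\left(- \frac{2}{3} + \frac{29^{2}}{3}\right) 5 \cdot 3}\right) + 70259} = \frac{1}{\left(\left(- \frac{2}{3} + \frac{1}{3} \cdot 841\right) 5 \cdot 3 + \frac{1}{\left(- \frac{2}{3} + \frac{1}{3} \cdot 841\right) 5 \cdot 3}\right) + 70259} = \frac{1}{\left(\left(- \frac{2}{3} + \frac{841}{3}\right) 5 \cdot 3 + \frac{1}{\left(- \frac{2}{3} + \frac{841}{3}\right) 5 \cdot 3}\right) + 70259} = \frac{1}{\left(\frac{839}{3} \cdot 5 \cdot 3 + \frac{1}{\frac{839}{3} \cdot 5 \cdot 3}\right) + 70259} = \frac{1}{\left(\frac{4195}{3} \cdot 3 + \frac{1}{\frac{4195}{3} \cdot 3}\right) + 70259} = \frac{1}{\left(4195 + \frac{1}{4195}\right) + 70259} = \frac{1}{\frac{17598026}{4195} + 70259} = \frac{1}{\frac{312334531}{4195}} = \frac{4195}{312334531}$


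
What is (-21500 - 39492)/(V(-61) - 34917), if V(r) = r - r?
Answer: 60992/34917 ≈ 1.7468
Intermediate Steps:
V(r) = 0
(-21500 - 39492)/(V(-61) - 34917) = (-21500 - 39492)/(0 - 34917) = -60992/(-34917) = -60992*(-1/34917) = 60992/34917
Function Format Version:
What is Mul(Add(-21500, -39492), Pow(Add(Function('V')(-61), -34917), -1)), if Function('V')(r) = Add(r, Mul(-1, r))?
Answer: Rational(60992, 34917) ≈ 1.7468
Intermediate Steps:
Function('V')(r) = 0
Mul(Add(-21500, -39492), Pow(Add(Function('V')(-61), -34917), -1)) = Mul(Add(-21500, -39492), Pow(Add(0, -34917), -1)) = Mul(-60992, Pow(-34917, -1)) = Mul(-60992, Rational(-1, 34917)) = Rational(60992, 34917)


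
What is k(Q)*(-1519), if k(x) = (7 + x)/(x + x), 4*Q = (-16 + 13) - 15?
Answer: 7595/18 ≈ 421.94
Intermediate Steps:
Q = -9/2 (Q = ((-16 + 13) - 15)/4 = (-3 - 15)/4 = (¼)*(-18) = -9/2 ≈ -4.5000)
k(x) = (7 + x)/(2*x) (k(x) = (7 + x)/((2*x)) = (7 + x)*(1/(2*x)) = (7 + x)/(2*x))
k(Q)*(-1519) = ((7 - 9/2)/(2*(-9/2)))*(-1519) = ((½)*(-2/9)*(5/2))*(-1519) = -5/18*(-1519) = 7595/18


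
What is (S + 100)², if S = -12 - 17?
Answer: 5041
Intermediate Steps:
S = -29
(S + 100)² = (-29 + 100)² = 71² = 5041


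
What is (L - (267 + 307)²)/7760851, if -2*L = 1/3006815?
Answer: -1981346757881/46670886399130 ≈ -0.042454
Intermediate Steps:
L = -1/6013630 (L = -½/3006815 = -½*1/3006815 = -1/6013630 ≈ -1.6629e-7)
(L - (267 + 307)²)/7760851 = (-1/6013630 - (267 + 307)²)/7760851 = (-1/6013630 - 1*574²)*(1/7760851) = (-1/6013630 - 1*329476)*(1/7760851) = (-1/6013630 - 329476)*(1/7760851) = -1981346757881/6013630*1/7760851 = -1981346757881/46670886399130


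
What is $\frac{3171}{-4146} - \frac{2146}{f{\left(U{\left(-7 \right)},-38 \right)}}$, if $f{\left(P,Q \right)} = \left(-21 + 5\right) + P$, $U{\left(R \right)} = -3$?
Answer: $\frac{2945689}{26258} \approx 112.18$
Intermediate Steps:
$f{\left(P,Q \right)} = -16 + P$
$\frac{3171}{-4146} - \frac{2146}{f{\left(U{\left(-7 \right)},-38 \right)}} = \frac{3171}{-4146} - \frac{2146}{-16 - 3} = 3171 \left(- \frac{1}{4146}\right) - \frac{2146}{-19} = - \frac{1057}{1382} - - \frac{2146}{19} = - \frac{1057}{1382} + \frac{2146}{19} = \frac{2945689}{26258}$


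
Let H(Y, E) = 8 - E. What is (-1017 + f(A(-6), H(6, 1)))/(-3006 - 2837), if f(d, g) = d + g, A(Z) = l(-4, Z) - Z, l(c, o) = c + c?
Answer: 1012/5843 ≈ 0.17320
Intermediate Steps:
l(c, o) = 2*c
A(Z) = -8 - Z (A(Z) = 2*(-4) - Z = -8 - Z)
(-1017 + f(A(-6), H(6, 1)))/(-3006 - 2837) = (-1017 + ((-8 - 1*(-6)) + (8 - 1*1)))/(-3006 - 2837) = (-1017 + ((-8 + 6) + (8 - 1)))/(-5843) = (-1017 + (-2 + 7))*(-1/5843) = (-1017 + 5)*(-1/5843) = -1012*(-1/5843) = 1012/5843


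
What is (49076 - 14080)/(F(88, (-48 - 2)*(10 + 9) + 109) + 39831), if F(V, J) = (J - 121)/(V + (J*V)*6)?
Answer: 7768412080/8841685861 ≈ 0.87861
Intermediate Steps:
F(V, J) = (-121 + J)/(V + 6*J*V)
(49076 - 14080)/(F(88, (-48 - 2)*(10 + 9) + 109) + 39831) = (49076 - 14080)/((-121 + ((-48 - 2)*(10 + 9) + 109))/(88*(1 + 6*((-48 - 2)*(10 + 9) + 109))) + 39831) = 34996/((-121 + (-50*19 + 109))/(88*(1 + 6*(-50*19 + 109))) + 39831) = 34996/((-121 + (-950 + 109))/(88*(1 + 6*(-950 + 109))) + 39831) = 34996/((-121 - 841)/(88*(1 + 6*(-841))) + 39831) = 34996/((1/88)*(-962)/(1 - 5046) + 39831) = 34996/((1/88)*(-962)/(-5045) + 39831) = 34996/((1/88)*(-1/5045)*(-962) + 39831) = 34996/(481/221980 + 39831) = 34996/(8841685861/221980) = 34996*(221980/8841685861) = 7768412080/8841685861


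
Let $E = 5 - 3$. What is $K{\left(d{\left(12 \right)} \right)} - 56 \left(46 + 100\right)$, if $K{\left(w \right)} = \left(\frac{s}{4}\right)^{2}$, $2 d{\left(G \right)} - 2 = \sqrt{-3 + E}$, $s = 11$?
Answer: $- \frac{130695}{16} \approx -8168.4$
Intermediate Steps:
$E = 2$ ($E = 5 - 3 = 2$)
$d{\left(G \right)} = 1 + \frac{i}{2}$ ($d{\left(G \right)} = 1 + \frac{\sqrt{-3 + 2}}{2} = 1 + \frac{\sqrt{-1}}{2} = 1 + \frac{i}{2}$)
$K{\left(w \right)} = \frac{121}{16}$ ($K{\left(w \right)} = \left(\frac{11}{4}\right)^{2} = \frac{121}{16}$)
$K{\left(d{\left(12 \right)} \right)} - 56 \left(46 + 100\right) = \frac{121}{16} - 56 \left(46 + 100\right) = \frac{121}{16} - 56 \cdot 146 = \frac{121}{16} - 8176 = - \frac{130695}{16}$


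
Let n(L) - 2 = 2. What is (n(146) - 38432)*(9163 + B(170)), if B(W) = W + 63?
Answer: -361069488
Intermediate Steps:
B(W) = 63 + W
n(L) = 4 (n(L) = 2 + 2 = 4)
(n(146) - 38432)*(9163 + B(170)) = (4 - 38432)*(9163 + (63 + 170)) = -38428*(9163 + 233) = -38428*9396 = -361069488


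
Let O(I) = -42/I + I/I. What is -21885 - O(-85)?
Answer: -1860352/85 ≈ -21887.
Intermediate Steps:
O(I) = 1 - 42/I (O(I) = -42/I + 1 = 1 - 42/I)
-21885 - O(-85) = -21885 - (-42 - 85)/(-85) = -21885 - (-1)*(-127)/85 = -21885 - 1*127/85 = -21885 - 127/85 = -1860352/85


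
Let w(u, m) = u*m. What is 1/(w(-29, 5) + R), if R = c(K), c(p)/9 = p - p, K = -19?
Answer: -1/145 ≈ -0.0068966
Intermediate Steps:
c(p) = 0 (c(p) = 9*(p - p) = 9*0 = 0)
R = 0
w(u, m) = m*u
1/(w(-29, 5) + R) = 1/(5*(-29) + 0) = 1/(-145 + 0) = 1/(-145) = -1/145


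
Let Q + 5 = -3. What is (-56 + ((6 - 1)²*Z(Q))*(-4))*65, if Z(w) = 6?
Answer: -42640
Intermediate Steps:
Q = -8 (Q = -5 - 3 = -8)
(-56 + ((6 - 1)²*Z(Q))*(-4))*65 = (-56 + ((6 - 1)²*6)*(-4))*65 = (-56 + (5²*6)*(-4))*65 = (-56 + (25*6)*(-4))*65 = (-56 + 150*(-4))*65 = (-56 - 600)*65 = -656*65 = -42640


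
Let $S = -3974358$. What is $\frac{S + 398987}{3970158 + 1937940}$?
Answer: $- \frac{3575371}{5908098} \approx -0.60516$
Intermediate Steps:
$\frac{S + 398987}{3970158 + 1937940} = \frac{-3974358 + 398987}{3970158 + 1937940} = - \frac{3575371}{5908098}$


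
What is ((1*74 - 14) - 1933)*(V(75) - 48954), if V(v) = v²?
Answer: 81155217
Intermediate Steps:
((1*74 - 14) - 1933)*(V(75) - 48954) = ((1*74 - 14) - 1933)*(75² - 48954) = ((74 - 14) - 1933)*(5625 - 48954) = (60 - 1933)*(-43329) = -1873*(-43329) = 81155217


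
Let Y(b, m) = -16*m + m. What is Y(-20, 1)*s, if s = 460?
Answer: -6900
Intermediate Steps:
Y(b, m) = -15*m
Y(-20, 1)*s = -15*1*460 = -15*460 = -6900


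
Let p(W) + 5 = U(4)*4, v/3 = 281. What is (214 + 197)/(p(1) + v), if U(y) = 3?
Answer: 411/850 ≈ 0.48353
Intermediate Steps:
v = 843 (v = 3*281 = 843)
p(W) = 7 (p(W) = -5 + 3*4 = -5 + 12 = 7)
(214 + 197)/(p(1) + v) = (214 + 197)/(7 + 843) = 411/850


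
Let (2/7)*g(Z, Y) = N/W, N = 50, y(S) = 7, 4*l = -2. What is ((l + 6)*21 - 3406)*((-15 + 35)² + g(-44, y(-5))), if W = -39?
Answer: -101511925/78 ≈ -1.3014e+6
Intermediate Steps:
l = -½ (l = (¼)*(-2) = -½ ≈ -0.50000)
g(Z, Y) = -175/39 (g(Z, Y) = 7*(50/(-39))/2 = 7*(50*(-1/39))/2 = (7/2)*(-50/39) = -175/39)
((l + 6)*21 - 3406)*((-15 + 35)² + g(-44, y(-5))) = ((-½ + 6)*21 - 3406)*((-15 + 35)² - 175/39) = ((11/2)*21 - 3406)*(20² - 175/39) = (231/2 - 3406)*(400 - 175/39) = -6581/2*15425/39 = -101511925/78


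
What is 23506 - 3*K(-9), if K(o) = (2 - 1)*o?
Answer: 23533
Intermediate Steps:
K(o) = o (K(o) = 1*o = o)
23506 - 3*K(-9) = 23506 - 3*(-9) = 23506 + 27 = 23533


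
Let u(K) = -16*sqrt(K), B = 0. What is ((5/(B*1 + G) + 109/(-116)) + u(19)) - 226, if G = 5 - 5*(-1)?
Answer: -26267/116 - 16*sqrt(19) ≈ -296.18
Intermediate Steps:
G = 10 (G = 5 + 5 = 10)
((5/(B*1 + G) + 109/(-116)) + u(19)) - 226 = ((5/(0*1 + 10) + 109/(-116)) - 16*sqrt(19)) - 226 = ((5/(0 + 10) + 109*(-1/116)) - 16*sqrt(19)) - 226 = ((5/10 - 109/116) - 16*sqrt(19)) - 226 = ((5*(1/10) - 109/116) - 16*sqrt(19)) - 226 = ((1/2 - 109/116) - 16*sqrt(19)) - 226 = (-51/116 - 16*sqrt(19)) - 226 = -26267/116 - 16*sqrt(19)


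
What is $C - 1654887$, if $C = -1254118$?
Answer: $-2909005$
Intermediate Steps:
$C - 1654887 = -1254118 - 1654887 = -2909005$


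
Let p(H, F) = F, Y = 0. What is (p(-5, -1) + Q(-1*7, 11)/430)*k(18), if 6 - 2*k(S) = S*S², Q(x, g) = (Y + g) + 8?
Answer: 1197243/430 ≈ 2784.3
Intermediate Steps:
Q(x, g) = 8 + g (Q(x, g) = (0 + g) + 8 = g + 8 = 8 + g)
k(S) = 3 - S³/2 (k(S) = 3 - S*S²/2 = 3 - S³/2)
(p(-5, -1) + Q(-1*7, 11)/430)*k(18) = (-1 + (8 + 11)/430)*(3 - ½*18³) = (-1 + 19*(1/430))*(3 - ½*5832) = (-1 + 19/430)*(3 - 2916) = -411/430*(-2913) = 1197243/430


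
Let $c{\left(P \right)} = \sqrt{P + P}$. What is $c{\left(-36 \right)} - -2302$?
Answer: $2302 + 6 i \sqrt{2} \approx 2302.0 + 8.4853 i$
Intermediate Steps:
$c{\left(P \right)} = \sqrt{2} \sqrt{P}$ ($c{\left(P \right)} = \sqrt{2 P} = \sqrt{2} \sqrt{P}$)
$c{\left(-36 \right)} - -2302 = \sqrt{2} \sqrt{-36} - -2302 = \sqrt{2} \cdot 6 i + 2302 = 6 i \sqrt{2} + 2302 = 2302 + 6 i \sqrt{2}$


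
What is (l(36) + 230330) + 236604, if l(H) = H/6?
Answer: 466940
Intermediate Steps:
l(H) = H/6 (l(H) = H*(1/6) = H/6)
(l(36) + 230330) + 236604 = ((1/6)*36 + 230330) + 236604 = (6 + 230330) + 236604 = 230336 + 236604 = 466940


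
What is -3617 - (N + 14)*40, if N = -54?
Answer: -2017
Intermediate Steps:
-3617 - (N + 14)*40 = -3617 - (-54 + 14)*40 = -3617 - (-40)*40 = -3617 - 1*(-1600) = -3617 + 1600 = -2017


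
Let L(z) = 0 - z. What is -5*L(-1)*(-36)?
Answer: 180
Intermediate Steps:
L(z) = -z
-5*L(-1)*(-36) = -(-5)*(-1)*(-36) = -5*1*(-36) = -5*(-36) = 180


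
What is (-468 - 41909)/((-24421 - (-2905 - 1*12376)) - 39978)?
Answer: 42377/49118 ≈ 0.86276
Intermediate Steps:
(-468 - 41909)/((-24421 - (-2905 - 1*12376)) - 39978) = -42377/((-24421 - (-2905 - 12376)) - 39978) = -42377/((-24421 - 1*(-15281)) - 39978) = -42377/((-24421 + 15281) - 39978) = -42377/(-9140 - 39978) = -42377/(-49118) = -42377*(-1/49118) = 42377/49118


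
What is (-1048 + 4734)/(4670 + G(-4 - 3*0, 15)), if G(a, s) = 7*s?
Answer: 3686/4775 ≈ 0.77194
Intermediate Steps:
(-1048 + 4734)/(4670 + G(-4 - 3*0, 15)) = (-1048 + 4734)/(4670 + 7*15) = 3686/(4670 + 105) = 3686/4775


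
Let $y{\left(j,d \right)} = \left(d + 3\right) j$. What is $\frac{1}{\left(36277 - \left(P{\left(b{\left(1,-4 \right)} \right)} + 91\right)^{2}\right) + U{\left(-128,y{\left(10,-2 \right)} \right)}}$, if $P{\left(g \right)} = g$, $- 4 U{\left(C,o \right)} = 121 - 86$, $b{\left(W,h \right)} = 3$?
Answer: $\frac{4}{109729} \approx 3.6453 \cdot 10^{-5}$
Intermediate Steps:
$y{\left(j,d \right)} = j \left(3 + d\right)$ ($y{\left(j,d \right)} = \left(3 + d\right) j = j \left(3 + d\right)$)
$U{\left(C,o \right)} = - \frac{35}{4}$ ($U{\left(C,o \right)} = - \frac{121 - 86}{4} = \left(- \frac{1}{4}\right) 35 = - \frac{35}{4}$)
$\frac{1}{\left(36277 - \left(P{\left(b{\left(1,-4 \right)} \right)} + 91\right)^{2}\right) + U{\left(-128,y{\left(10,-2 \right)} \right)}} = \frac{1}{\left(36277 - \left(3 + 91\right)^{2}\right) - \frac{35}{4}} = \frac{1}{\left(36277 - 94^{2}\right) - \frac{35}{4}} = \frac{1}{\left(36277 - 8836\right) - \frac{35}{4}} = \frac{1}{27441 - \frac{35}{4}} = \frac{1}{\frac{109729}{4}} = \frac{4}{109729}$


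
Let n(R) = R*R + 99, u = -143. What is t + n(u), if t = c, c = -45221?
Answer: -24673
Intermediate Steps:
n(R) = 99 + R² (n(R) = R² + 99 = 99 + R²)
t = -45221
t + n(u) = -45221 + (99 + (-143)²) = -45221 + (99 + 20449) = -45221 + 20548 = -24673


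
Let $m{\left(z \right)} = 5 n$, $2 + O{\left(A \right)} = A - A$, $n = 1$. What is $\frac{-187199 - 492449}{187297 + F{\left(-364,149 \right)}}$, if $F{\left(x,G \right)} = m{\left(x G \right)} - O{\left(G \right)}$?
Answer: $- \frac{84956}{23413} \approx -3.6286$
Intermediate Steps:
$O{\left(A \right)} = -2$ ($O{\left(A \right)} = -2 + \left(A - A\right) = -2 + 0 = -2$)
$m{\left(z \right)} = 5$ ($m{\left(z \right)} = 5 \cdot 1 = 5$)
$F{\left(x,G \right)} = 7$ ($F{\left(x,G \right)} = 5 - -2 = 5 + 2 = 7$)
$\frac{-187199 - 492449}{187297 + F{\left(-364,149 \right)}} = \frac{-187199 - 492449}{187297 + 7} = - \frac{679648}{187304} = \left(-679648\right) \frac{1}{187304} = - \frac{84956}{23413}$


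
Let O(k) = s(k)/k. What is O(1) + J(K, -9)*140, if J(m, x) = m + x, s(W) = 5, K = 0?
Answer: -1255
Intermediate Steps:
O(k) = 5/k
O(1) + J(K, -9)*140 = 5/1 + (0 - 9)*140 = 5*1 - 9*140 = 5 - 1260 = -1255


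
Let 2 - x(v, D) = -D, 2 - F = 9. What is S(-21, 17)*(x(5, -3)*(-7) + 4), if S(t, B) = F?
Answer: -77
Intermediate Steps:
F = -7 (F = 2 - 1*9 = 2 - 9 = -7)
x(v, D) = 2 + D (x(v, D) = 2 - (-1)*D = 2 + D)
S(t, B) = -7
S(-21, 17)*(x(5, -3)*(-7) + 4) = -7*((2 - 3)*(-7) + 4) = -7*(-1*(-7) + 4) = -7*(7 + 4) = -7*11 = -77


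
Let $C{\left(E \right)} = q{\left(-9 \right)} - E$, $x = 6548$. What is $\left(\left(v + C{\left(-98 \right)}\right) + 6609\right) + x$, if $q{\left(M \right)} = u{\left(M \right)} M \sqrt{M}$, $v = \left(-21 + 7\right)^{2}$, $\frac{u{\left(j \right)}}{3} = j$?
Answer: $13451 + 729 i \approx 13451.0 + 729.0 i$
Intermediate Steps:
$u{\left(j \right)} = 3 j$
$v = 196$ ($v = \left(-14\right)^{2} = 196$)
$q{\left(M \right)} = 3 M^{\frac{5}{2}}$ ($q{\left(M \right)} = 3 M M \sqrt{M} = 3 M^{2} \sqrt{M} = 3 M^{\frac{5}{2}}$)
$C{\left(E \right)} = - E + 729 i$ ($C{\left(E \right)} = 3 \left(-9\right)^{\frac{5}{2}} - E = 3 \cdot 243 i - E = 729 i - E = - E + 729 i$)
$\left(\left(v + C{\left(-98 \right)}\right) + 6609\right) + x = \left(\left(196 + \left(\left(-1\right) \left(-98\right) + 729 i\right)\right) + 6609\right) + 6548 = \left(\left(196 + \left(98 + 729 i\right)\right) + 6609\right) + 6548 = \left(\left(294 + 729 i\right) + 6609\right) + 6548 = \left(6903 + 729 i\right) + 6548 = 13451 + 729 i$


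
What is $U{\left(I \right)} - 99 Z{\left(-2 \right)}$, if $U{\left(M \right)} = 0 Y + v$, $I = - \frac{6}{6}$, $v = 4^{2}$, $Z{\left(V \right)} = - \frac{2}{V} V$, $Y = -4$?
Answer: $214$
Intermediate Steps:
$Z{\left(V \right)} = -2$
$v = 16$
$I = -1$ ($I = \left(-6\right) \frac{1}{6} = -1$)
$U{\left(M \right)} = 16$ ($U{\left(M \right)} = 0 \left(-4\right) + 16 = 0 + 16 = 16$)
$U{\left(I \right)} - 99 Z{\left(-2 \right)} = 16 - -198 = 16 + 198 = 214$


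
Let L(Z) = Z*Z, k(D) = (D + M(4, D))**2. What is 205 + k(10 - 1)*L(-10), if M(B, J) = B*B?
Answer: 62705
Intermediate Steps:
M(B, J) = B**2
k(D) = (16 + D)**2 (k(D) = (D + 4**2)**2 = (D + 16)**2 = (16 + D)**2)
L(Z) = Z**2
205 + k(10 - 1)*L(-10) = 205 + (16 + (10 - 1))**2*(-10)**2 = 205 + (16 + 9)**2*100 = 205 + 25**2*100 = 205 + 625*100 = 205 + 62500 = 62705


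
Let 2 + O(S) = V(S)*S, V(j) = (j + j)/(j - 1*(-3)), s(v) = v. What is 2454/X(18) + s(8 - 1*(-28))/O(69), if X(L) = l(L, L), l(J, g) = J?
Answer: 213521/1563 ≈ 136.61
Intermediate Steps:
X(L) = L
V(j) = 2*j/(3 + j) (V(j) = (2*j)/(j + 3) = (2*j)/(3 + j) = 2*j/(3 + j))
O(S) = -2 + 2*S**2/(3 + S) (O(S) = -2 + (2*S/(3 + S))*S = -2 + 2*S**2/(3 + S))
2454/X(18) + s(8 - 1*(-28))/O(69) = 2454/18 + (8 - 1*(-28))/((2*(-3 + 69**2 - 1*69)/(3 + 69))) = 2454*(1/18) + (8 + 28)/((2*(-3 + 4761 - 69)/72)) = 409/3 + 36/((2*(1/72)*4689)) = 409/3 + 36/(521/4) = 409/3 + 36*(4/521) = 409/3 + 144/521 = 213521/1563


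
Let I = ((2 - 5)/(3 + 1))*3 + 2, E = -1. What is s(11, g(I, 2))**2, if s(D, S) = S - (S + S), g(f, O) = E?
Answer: 1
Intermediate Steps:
I = -1/4 (I = -3/4*3 + 2 = -9/4 + 2 = -1/4 ≈ -0.25000)
g(f, O) = -1
s(D, S) = -S (s(D, S) = S - 2*S = -S)
s(11, g(I, 2))**2 = (-1*(-1))**2 = 1**2 = 1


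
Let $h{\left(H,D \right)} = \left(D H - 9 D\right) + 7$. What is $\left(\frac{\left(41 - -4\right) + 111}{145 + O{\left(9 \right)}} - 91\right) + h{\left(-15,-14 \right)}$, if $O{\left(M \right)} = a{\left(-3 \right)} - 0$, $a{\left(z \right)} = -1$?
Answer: $\frac{3037}{12} \approx 253.08$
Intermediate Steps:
$h{\left(H,D \right)} = 7 - 9 D + D H$ ($h{\left(H,D \right)} = \left(- 9 D + D H\right) + 7 = 7 - 9 D + D H$)
$O{\left(M \right)} = -1$ ($O{\left(M \right)} = -1 - 0 = -1 + 0 = -1$)
$\left(\frac{\left(41 - -4\right) + 111}{145 + O{\left(9 \right)}} - 91\right) + h{\left(-15,-14 \right)} = \left(\frac{\left(41 - -4\right) + 111}{145 - 1} - 91\right) - -343 = \left(\frac{\left(41 + 4\right) + 111}{144} - 91\right) + \left(7 + 126 + 210\right) = \left(\left(45 + 111\right) \frac{1}{144} - 91\right) + 343 = \left(156 \cdot \frac{1}{144} - 91\right) + 343 = \left(\frac{13}{12} - 91\right) + 343 = - \frac{1079}{12} + 343 = \frac{3037}{12}$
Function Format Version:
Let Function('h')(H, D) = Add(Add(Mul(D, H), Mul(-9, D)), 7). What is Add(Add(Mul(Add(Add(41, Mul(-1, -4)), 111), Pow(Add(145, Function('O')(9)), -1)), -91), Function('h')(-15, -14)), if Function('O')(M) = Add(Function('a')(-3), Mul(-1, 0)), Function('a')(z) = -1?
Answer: Rational(3037, 12) ≈ 253.08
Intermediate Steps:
Function('h')(H, D) = Add(7, Mul(-9, D), Mul(D, H)) (Function('h')(H, D) = Add(Add(Mul(-9, D), Mul(D, H)), 7) = Add(7, Mul(-9, D), Mul(D, H)))
Function('O')(M) = -1 (Function('O')(M) = Add(-1, Mul(-1, 0)) = Add(-1, 0) = -1)
Add(Add(Mul(Add(Add(41, Mul(-1, -4)), 111), Pow(Add(145, Function('O')(9)), -1)), -91), Function('h')(-15, -14)) = Add(Add(Mul(Add(Add(41, Mul(-1, -4)), 111), Pow(Add(145, -1), -1)), -91), Add(7, Mul(-9, -14), Mul(-14, -15))) = Add(Add(Mul(Add(Add(41, 4), 111), Pow(144, -1)), -91), Add(7, 126, 210)) = Add(Add(Mul(Add(45, 111), Rational(1, 144)), -91), 343) = Add(Add(Mul(156, Rational(1, 144)), -91), 343) = Add(Add(Rational(13, 12), -91), 343) = Add(Rational(-1079, 12), 343) = Rational(3037, 12)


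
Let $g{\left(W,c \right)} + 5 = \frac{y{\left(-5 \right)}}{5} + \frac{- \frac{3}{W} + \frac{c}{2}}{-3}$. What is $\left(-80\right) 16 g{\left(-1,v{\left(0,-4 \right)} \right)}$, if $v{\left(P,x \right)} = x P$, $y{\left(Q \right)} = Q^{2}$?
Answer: $1280$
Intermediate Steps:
$v{\left(P,x \right)} = P x$
$g{\left(W,c \right)} = \frac{1}{W} - \frac{c}{6}$ ($g{\left(W,c \right)} = -5 + \left(\frac{\left(-5\right)^{2}}{5} + \frac{- \frac{3}{W} + \frac{c}{2}}{-3}\right) = -5 + \left(25 \cdot \frac{1}{5} + \left(- \frac{3}{W} + c \frac{1}{2}\right) \left(- \frac{1}{3}\right)\right) = -5 + \left(5 + \left(- \frac{3}{W} + \frac{c}{2}\right) \left(- \frac{1}{3}\right)\right) = -5 + \left(5 + \left(\frac{c}{2} - \frac{3}{W}\right) \left(- \frac{1}{3}\right)\right) = -5 - \left(-5 - \frac{1}{W} + \frac{c}{6}\right) = -5 + \left(5 + \frac{1}{W} - \frac{c}{6}\right) = \frac{1}{W} - \frac{c}{6}$)
$\left(-80\right) 16 g{\left(-1,v{\left(0,-4 \right)} \right)} = \left(-80\right) 16 \left(\frac{1}{-1} - \frac{0 \left(-4\right)}{6}\right) = - 1280 \left(-1 - 0\right) = - 1280 \left(-1 + 0\right) = \left(-1280\right) \left(-1\right) = 1280$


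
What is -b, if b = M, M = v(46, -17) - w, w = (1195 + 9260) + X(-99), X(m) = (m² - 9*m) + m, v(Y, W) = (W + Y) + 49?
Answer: 20970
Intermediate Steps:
v(Y, W) = 49 + W + Y
X(m) = m² - 8*m
w = 21048 (w = (1195 + 9260) - 99*(-8 - 99) = 10455 - 99*(-107) = 10455 + 10593 = 21048)
M = -20970 (M = (49 - 17 + 46) - 1*21048 = 78 - 21048 = -20970)
b = -20970
-b = -1*(-20970) = 20970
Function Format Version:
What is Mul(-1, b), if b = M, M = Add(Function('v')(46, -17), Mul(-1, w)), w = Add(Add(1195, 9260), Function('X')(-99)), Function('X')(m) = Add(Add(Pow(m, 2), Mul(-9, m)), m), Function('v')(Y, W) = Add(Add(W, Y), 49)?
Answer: 20970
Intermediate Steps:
Function('v')(Y, W) = Add(49, W, Y)
Function('X')(m) = Add(Pow(m, 2), Mul(-8, m))
w = 21048 (w = Add(Add(1195, 9260), Mul(-99, Add(-8, -99))) = Add(10455, Mul(-99, -107)) = Add(10455, 10593) = 21048)
M = -20970 (M = Add(Add(49, -17, 46), Mul(-1, 21048)) = Add(78, -21048) = -20970)
b = -20970
Mul(-1, b) = Mul(-1, -20970) = 20970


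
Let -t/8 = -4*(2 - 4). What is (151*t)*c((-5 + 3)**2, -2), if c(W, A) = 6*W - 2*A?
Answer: -270592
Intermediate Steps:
t = -64 (t = -(-32)*(2 - 4) = -(-32)*(-2) = -8*8 = -64)
c(W, A) = -2*A + 6*W
(151*t)*c((-5 + 3)**2, -2) = (151*(-64))*(-2*(-2) + 6*(-5 + 3)**2) = -9664*(4 + 6*(-2)**2) = -9664*(4 + 6*4) = -9664*(4 + 24) = -9664*28 = -270592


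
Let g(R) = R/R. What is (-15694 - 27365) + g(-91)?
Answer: -43058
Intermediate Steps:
g(R) = 1
(-15694 - 27365) + g(-91) = (-15694 - 27365) + 1 = -43059 + 1 = -43058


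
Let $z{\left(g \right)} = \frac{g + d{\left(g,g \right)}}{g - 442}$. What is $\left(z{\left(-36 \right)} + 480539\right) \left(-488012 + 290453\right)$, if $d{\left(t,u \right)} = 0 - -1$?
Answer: $- \frac{45378843370443}{478} \approx -9.4935 \cdot 10^{10}$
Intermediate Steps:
$d{\left(t,u \right)} = 1$ ($d{\left(t,u \right)} = 0 + 1 = 1$)
$z{\left(g \right)} = \frac{1 + g}{-442 + g}$ ($z{\left(g \right)} = \frac{g + 1}{g - 442} = \frac{1 + g}{-442 + g}$)
$\left(z{\left(-36 \right)} + 480539\right) \left(-488012 + 290453\right) = \left(\frac{1 - 36}{-442 - 36} + 480539\right) \left(-488012 + 290453\right) = \left(\frac{1}{-478} \left(-35\right) + 480539\right) \left(-197559\right) = \left(\left(- \frac{1}{478}\right) \left(-35\right) + 480539\right) \left(-197559\right) = \left(\frac{35}{478} + 480539\right) \left(-197559\right) = \frac{229697677}{478} \left(-197559\right) = - \frac{45378843370443}{478}$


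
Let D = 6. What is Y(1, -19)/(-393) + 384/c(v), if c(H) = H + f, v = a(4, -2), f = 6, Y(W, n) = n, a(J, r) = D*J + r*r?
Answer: 75779/6681 ≈ 11.342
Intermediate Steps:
a(J, r) = r**2 + 6*J (a(J, r) = 6*J + r*r = 6*J + r**2 = r**2 + 6*J)
v = 28 (v = (-2)**2 + 6*4 = 4 + 24 = 28)
c(H) = 6 + H (c(H) = H + 6 = 6 + H)
Y(1, -19)/(-393) + 384/c(v) = -19/(-393) + 384/(6 + 28) = -19*(-1/393) + 384/34 = 19/393 + 384*(1/34) = 19/393 + 192/17 = 75779/6681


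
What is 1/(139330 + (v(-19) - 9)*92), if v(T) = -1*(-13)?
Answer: 1/139698 ≈ 7.1583e-6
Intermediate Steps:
v(T) = 13
1/(139330 + (v(-19) - 9)*92) = 1/(139330 + (13 - 9)*92) = 1/(139330 + 4*92) = 1/(139330 + 368) = 1/139698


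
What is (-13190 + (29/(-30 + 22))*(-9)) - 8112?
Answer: -170155/8 ≈ -21269.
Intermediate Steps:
(-13190 + (29/(-30 + 22))*(-9)) - 8112 = (-13190 + (29/(-8))*(-9)) - 8112 = (-13190 + (29*(-⅛))*(-9)) - 8112 = (-13190 - 29/8*(-9)) - 8112 = (-13190 + 261/8) - 8112 = -105259/8 - 8112 = -170155/8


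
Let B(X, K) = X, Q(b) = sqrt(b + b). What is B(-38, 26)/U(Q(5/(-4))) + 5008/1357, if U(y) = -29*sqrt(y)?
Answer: 5008/1357 - 38*(-5)**(3/4)*2**(1/4)/145 ≈ 4.4274 - 0.73686*I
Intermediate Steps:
Q(b) = sqrt(2)*sqrt(b) (Q(b) = sqrt(2*b) = sqrt(2)*sqrt(b))
B(-38, 26)/U(Q(5/(-4))) + 5008/1357 = -38*(-10**(3/4)/(290*(1/(-4))**(1/4))) + 5008/1357 = -38*(-5)**(3/4)*2**(1/4)/145 + 5008*(1/1357) = -38*(-5)**(3/4)*2**(1/4)/145 + 5008/1357 = -38*2**(1/4)*5**(3/4)*I**(3/2)/145 + 5008/1357 = 5008/1357 - 38*2**(1/4)*5**(3/4)*I**(3/2)/145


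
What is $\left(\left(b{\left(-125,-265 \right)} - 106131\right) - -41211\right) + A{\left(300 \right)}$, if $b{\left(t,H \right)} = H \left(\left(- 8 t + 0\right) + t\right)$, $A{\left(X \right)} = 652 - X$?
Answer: $-296443$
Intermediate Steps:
$b{\left(t,H \right)} = - 7 H t$ ($b{\left(t,H \right)} = H \left(- 8 t + t\right) = H \left(- 7 t\right) = - 7 H t$)
$\left(\left(b{\left(-125,-265 \right)} - 106131\right) - -41211\right) + A{\left(300 \right)} = \left(\left(\left(-7\right) \left(-265\right) \left(-125\right) - 106131\right) - -41211\right) + \left(652 - 300\right) = \left(\left(-231875 - 106131\right) + 41211\right) + \left(652 - 300\right) = \left(-338006 + 41211\right) + 352 = -296795 + 352 = -296443$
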